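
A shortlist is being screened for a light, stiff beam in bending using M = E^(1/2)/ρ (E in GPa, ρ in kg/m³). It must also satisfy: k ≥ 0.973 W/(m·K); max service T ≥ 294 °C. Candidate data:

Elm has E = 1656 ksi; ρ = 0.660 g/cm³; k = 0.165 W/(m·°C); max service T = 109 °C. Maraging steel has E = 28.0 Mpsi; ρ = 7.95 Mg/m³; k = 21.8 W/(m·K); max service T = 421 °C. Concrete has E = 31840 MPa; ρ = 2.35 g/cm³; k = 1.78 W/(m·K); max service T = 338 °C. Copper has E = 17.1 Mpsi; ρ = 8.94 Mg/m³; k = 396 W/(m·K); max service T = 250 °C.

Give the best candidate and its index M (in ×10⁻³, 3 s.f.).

concrete, M = 2.40×10⁻³

Screen on constraints: k ≥ 0.973 W/(m·K); max service T ≥ 294 °C. Survivors: maraging steel, concrete.
Normalizing units and computing the index:
  maraging steel: E = 193.1 GPa, ρ = 7950 kg/m³
  concrete: E = 31.84 GPa, ρ = 2350 kg/m³
  concrete: M = 2.40×10⁻³
  maraging steel: M = 1.75×10⁻³
The maximum is for concrete.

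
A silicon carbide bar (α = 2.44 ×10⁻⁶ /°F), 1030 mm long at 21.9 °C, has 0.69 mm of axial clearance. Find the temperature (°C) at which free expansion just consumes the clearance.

α = 2.44×10⁻⁶/°F × 9/5 = 4.39×10⁻⁶/K.
α·L₀·ΔT = 0.69 mm ⇒ ΔT = 0.69 / (4.39×10⁻⁶ × 1030.0) = 152.5 K.
T = 21.9 + 152.5 = 174.4 °C.

174 °C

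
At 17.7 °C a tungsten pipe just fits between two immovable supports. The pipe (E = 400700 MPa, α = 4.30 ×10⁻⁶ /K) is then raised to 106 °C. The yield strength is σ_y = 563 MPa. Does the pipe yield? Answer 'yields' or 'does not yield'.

does not yield

E = 400700 MPa = 400.7 GPa.
ΔT = 88.30 K. Constrained thermal stress σ = E·α·ΔT = 400.7×10³ MPa × 4.30×10⁻⁶ × 88.30 = 152 MPa (compressive).
Compare to σ_y = 563 MPa: σ < σ_y, so it does not yield.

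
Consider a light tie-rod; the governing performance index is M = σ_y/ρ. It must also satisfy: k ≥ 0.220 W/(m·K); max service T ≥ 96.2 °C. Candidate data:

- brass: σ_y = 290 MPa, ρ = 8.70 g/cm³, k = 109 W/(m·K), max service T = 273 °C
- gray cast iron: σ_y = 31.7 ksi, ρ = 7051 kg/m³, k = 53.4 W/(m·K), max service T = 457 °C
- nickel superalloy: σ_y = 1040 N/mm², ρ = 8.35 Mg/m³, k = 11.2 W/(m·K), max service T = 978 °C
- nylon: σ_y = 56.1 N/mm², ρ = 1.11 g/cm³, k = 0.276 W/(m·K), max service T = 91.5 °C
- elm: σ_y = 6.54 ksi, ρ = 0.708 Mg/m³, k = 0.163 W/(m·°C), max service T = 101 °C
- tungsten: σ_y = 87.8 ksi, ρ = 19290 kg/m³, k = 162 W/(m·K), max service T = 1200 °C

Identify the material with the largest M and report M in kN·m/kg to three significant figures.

Screen on constraints: k ≥ 0.220 W/(m·K); max service T ≥ 96.2 °C. Survivors: brass, gray cast iron, nickel superalloy, tungsten.
Normalizing units and computing the index:
  brass: σ_y = 290.0 MPa, ρ = 8700 kg/m³
  gray cast iron: σ_y = 218.6 MPa, ρ = 7051 kg/m³
  nickel superalloy: σ_y = 1040 MPa, ρ = 8350 kg/m³
  tungsten: σ_y = 605.4 MPa, ρ = 19290 kg/m³
  nickel superalloy: M = 125 kN·m/kg
  brass: M = 33.3 kN·m/kg
  tungsten: M = 31.4 kN·m/kg
  gray cast iron: M = 31.0 kN·m/kg
Highest index: nickel superalloy.

nickel superalloy, M = 125 kN·m/kg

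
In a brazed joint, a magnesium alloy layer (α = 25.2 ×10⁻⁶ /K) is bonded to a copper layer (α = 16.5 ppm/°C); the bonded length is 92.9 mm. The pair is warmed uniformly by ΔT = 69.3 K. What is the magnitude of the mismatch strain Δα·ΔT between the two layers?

Δα = |25.2 − 16.5|×10⁻⁶/K = 8.70×10⁻⁶/K.
Mismatch strain = Δα·ΔT = 8.70×10⁻⁶ × 69.3 = 6.03×10⁻⁴.

6.03×10⁻⁴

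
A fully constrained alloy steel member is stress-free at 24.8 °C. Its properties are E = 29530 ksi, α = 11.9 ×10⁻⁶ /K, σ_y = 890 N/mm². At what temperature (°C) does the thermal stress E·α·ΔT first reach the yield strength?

E = 29530 ksi = 203.6 GPa.
σ_y = 890 N/mm² = 890.0 MPa.
E·α·ΔT = 890.0 MPa ⇒ ΔT = 890.0 / (203.6×10³ × 11.9×10⁻⁶) = 367.3 K.
T = 24.8 + 367.3 = 392.1 °C.

392 °C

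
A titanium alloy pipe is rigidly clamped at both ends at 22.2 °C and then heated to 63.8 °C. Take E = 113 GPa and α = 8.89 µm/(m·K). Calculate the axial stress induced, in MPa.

41.8 MPa

ΔT = 41.60 K. Constrained thermal stress σ = E·α·ΔT = 113.0×10³ MPa × 8.89×10⁻⁶ × 41.60 = 41.8 MPa (compressive).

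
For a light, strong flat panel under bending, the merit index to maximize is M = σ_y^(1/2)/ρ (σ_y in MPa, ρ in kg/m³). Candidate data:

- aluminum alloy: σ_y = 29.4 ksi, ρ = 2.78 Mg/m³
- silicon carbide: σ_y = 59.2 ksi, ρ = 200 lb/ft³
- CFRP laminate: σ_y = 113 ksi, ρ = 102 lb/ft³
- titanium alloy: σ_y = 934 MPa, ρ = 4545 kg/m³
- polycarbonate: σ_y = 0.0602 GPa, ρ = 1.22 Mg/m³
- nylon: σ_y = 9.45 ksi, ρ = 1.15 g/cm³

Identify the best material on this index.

CFRP laminate

Normalizing units and computing the index:
  aluminum alloy: σ_y = 202.7 MPa, ρ = 2780 kg/m³
  silicon carbide: σ_y = 408.2 MPa, ρ = 3204 kg/m³
  CFRP laminate: σ_y = 779.1 MPa, ρ = 1634 kg/m³
  titanium alloy: σ_y = 934.0 MPa, ρ = 4545 kg/m³
  polycarbonate: σ_y = 60.20 MPa, ρ = 1220 kg/m³
  nylon: σ_y = 65.16 MPa, ρ = 1150 kg/m³
  CFRP laminate: M = 17.1×10⁻³
  nylon: M = 7.02×10⁻³
  titanium alloy: M = 6.72×10⁻³
  polycarbonate: M = 6.36×10⁻³
  silicon carbide: M = 6.31×10⁻³
  aluminum alloy: M = 5.12×10⁻³
CFRP laminate has the largest M.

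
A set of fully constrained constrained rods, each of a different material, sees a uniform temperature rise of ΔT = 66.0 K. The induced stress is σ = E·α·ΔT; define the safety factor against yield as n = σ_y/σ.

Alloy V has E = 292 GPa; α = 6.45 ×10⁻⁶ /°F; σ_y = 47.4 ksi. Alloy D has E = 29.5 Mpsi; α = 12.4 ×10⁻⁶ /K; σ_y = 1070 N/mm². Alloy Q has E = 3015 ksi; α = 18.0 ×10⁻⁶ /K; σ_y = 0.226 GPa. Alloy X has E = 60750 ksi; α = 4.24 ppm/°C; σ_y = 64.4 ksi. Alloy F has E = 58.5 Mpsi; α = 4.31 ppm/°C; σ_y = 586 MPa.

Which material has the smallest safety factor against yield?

alloy V

Per material, after unit conversion:
  alloy V: E = 292.0, α = 11.6, σ_y = 326.8 → σ = 224 MPa, n = 1.46
  alloy D: E = 203.4, α = 12.4, σ_y = 1070 → σ = 166 MPa, n = 6.43
  alloy Q: E = 20.79, α = 18.0, σ_y = 226.0 → σ = 24.7 MPa, n = 9.15
  alloy X: E = 418.9, α = 4.24, σ_y = 444.0 → σ = 117 MPa, n = 3.79
  alloy F: E = 403.3, α = 4.31, σ_y = 586.0 → σ = 115 MPa, n = 5.11
Alloy V has the lowest safety factor, n = 1.46.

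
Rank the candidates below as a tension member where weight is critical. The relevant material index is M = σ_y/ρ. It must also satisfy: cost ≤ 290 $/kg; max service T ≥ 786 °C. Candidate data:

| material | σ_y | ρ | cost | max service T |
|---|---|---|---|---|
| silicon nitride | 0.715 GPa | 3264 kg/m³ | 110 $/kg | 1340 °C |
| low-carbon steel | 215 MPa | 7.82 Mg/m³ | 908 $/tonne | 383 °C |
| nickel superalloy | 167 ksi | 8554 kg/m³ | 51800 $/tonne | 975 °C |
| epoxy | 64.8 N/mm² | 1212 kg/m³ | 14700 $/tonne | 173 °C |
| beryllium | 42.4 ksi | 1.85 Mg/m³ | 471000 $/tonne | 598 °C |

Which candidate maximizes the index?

silicon nitride

Screen on constraints: cost ≤ 290 $/kg; max service T ≥ 786 °C. Survivors: silicon nitride, nickel superalloy.
In SI units:
  silicon nitride: σ_y = 715.0 MPa, ρ = 3264 kg/m³
  nickel superalloy: σ_y = 1151 MPa, ρ = 8554 kg/m³
  silicon nitride: M = 219 kN·m/kg
  nickel superalloy: M = 135 kN·m/kg
Silicon nitride ranks first.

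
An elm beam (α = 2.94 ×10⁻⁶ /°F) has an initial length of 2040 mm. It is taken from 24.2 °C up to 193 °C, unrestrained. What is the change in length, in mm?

1.82 mm

Convert α: 2.94×10⁻⁶/°F × (9/5) = 5.29×10⁻⁶/K.
ΔT = 193 − 24.2 = 168.8 K.
ΔL = α·L₀·ΔT = 5.29×10⁻⁶ × 2040 mm × 168.8 K = 1.82 mm.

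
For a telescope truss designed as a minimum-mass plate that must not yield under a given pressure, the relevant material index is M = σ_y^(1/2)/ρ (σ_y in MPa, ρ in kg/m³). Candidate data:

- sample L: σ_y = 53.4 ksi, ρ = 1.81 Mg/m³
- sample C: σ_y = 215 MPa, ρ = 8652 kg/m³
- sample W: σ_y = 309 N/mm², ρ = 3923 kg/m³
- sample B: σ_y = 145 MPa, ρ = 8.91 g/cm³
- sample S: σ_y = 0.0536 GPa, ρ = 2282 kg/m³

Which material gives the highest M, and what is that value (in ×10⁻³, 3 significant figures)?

sample L, M = 10.6×10⁻³

After converting to SI:
  sample L: σ_y = 368.2 MPa, ρ = 1810 kg/m³
  sample C: σ_y = 215.0 MPa, ρ = 8652 kg/m³
  sample W: σ_y = 309.0 MPa, ρ = 3923 kg/m³
  sample B: σ_y = 145.0 MPa, ρ = 8910 kg/m³
  sample S: σ_y = 53.60 MPa, ρ = 2282 kg/m³
  sample L: M = 10.6×10⁻³
  sample W: M = 4.48×10⁻³
  sample S: M = 3.21×10⁻³
  sample C: M = 1.69×10⁻³
  sample B: M = 1.35×10⁻³
Sample L has the largest M.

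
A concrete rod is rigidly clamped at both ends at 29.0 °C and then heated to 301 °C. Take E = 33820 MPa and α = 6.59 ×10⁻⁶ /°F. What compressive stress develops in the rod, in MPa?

E = 33820 MPa = 33.82 GPa.
α = 6.59×10⁻⁶/°F × 9/5 = 11.9×10⁻⁶/K.
ΔT = 272.0 K. Constrained thermal stress σ = E·α·ΔT = 33.82×10³ MPa × 11.9×10⁻⁶ × 272.0 = 109 MPa (compressive).

109 MPa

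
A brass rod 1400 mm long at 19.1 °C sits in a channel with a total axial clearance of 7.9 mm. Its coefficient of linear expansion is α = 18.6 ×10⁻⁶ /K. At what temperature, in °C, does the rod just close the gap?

α·L₀·ΔT = 7.9 mm ⇒ ΔT = 7.9 / (18.6×10⁻⁶ × 1400.0) = 303.4 K.
T = 19.1 + 303.4 = 322.5 °C.

322 °C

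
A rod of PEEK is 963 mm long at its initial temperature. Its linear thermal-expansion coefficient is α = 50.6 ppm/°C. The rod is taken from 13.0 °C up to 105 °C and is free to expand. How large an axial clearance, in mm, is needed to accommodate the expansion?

ΔT = 105 − 13.0 = 92.00 K.
ΔL = α·L₀·ΔT = 50.6×10⁻⁶ × 963 mm × 92.00 K = 4.48 mm.

4.48 mm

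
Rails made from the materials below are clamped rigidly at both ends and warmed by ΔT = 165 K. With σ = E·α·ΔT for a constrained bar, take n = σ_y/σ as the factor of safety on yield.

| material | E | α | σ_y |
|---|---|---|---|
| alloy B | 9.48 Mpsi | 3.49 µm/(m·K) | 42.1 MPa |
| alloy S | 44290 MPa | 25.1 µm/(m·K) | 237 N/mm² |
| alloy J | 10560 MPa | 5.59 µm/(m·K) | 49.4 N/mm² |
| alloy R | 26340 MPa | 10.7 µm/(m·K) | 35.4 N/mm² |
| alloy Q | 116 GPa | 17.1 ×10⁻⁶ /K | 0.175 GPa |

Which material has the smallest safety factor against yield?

With everything in SI (GPa, ×10⁻⁶/K, MPa):
  alloy B: E = 65.36, α = 3.49, σ_y = 42.10 → σ = 37.6 MPa, n = 1.12
  alloy S: E = 44.29, α = 25.1, σ_y = 237.0 → σ = 183 MPa, n = 1.29
  alloy J: E = 10.56, α = 5.59, σ_y = 49.40 → σ = 9.74 MPa, n = 5.07
  alloy R: E = 26.34, α = 10.7, σ_y = 35.40 → σ = 46.5 MPa, n = 0.761
  alloy Q: E = 116.0, α = 17.1, σ_y = 175.0 → σ = 327 MPa, n = 0.535
The minimum is alloy Q at n = 0.535.

alloy Q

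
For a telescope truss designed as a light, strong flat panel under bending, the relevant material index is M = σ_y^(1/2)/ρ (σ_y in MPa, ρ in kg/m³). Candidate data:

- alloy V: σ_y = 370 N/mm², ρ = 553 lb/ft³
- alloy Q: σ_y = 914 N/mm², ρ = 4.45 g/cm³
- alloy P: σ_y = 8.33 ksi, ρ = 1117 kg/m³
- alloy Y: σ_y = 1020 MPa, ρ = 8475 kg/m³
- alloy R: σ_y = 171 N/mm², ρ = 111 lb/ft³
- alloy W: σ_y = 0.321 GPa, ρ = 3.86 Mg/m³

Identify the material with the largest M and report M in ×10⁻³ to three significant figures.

alloy R, M = 7.35×10⁻³

Convert each candidate to consistent units, then evaluate M:
  alloy V: σ_y = 370.0 MPa, ρ = 8858 kg/m³
  alloy Q: σ_y = 914.0 MPa, ρ = 4450 kg/m³
  alloy P: σ_y = 57.43 MPa, ρ = 1117 kg/m³
  alloy Y: σ_y = 1020 MPa, ρ = 8475 kg/m³
  alloy R: σ_y = 171.0 MPa, ρ = 1778 kg/m³
  alloy W: σ_y = 321.0 MPa, ρ = 3860 kg/m³
  alloy R: M = 7.35×10⁻³
  alloy Q: M = 6.79×10⁻³
  alloy P: M = 6.78×10⁻³
  alloy W: M = 4.64×10⁻³
  alloy Y: M = 3.77×10⁻³
  alloy V: M = 2.17×10⁻³
Highest index: alloy R.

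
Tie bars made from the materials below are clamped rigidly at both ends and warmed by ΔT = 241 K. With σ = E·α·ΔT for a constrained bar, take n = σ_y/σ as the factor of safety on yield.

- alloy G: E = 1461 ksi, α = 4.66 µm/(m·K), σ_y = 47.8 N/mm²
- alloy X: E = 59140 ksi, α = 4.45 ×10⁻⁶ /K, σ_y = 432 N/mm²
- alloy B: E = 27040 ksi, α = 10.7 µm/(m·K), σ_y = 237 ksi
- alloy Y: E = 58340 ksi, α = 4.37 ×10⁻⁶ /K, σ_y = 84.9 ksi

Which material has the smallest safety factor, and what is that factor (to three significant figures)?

alloy X, n = 0.988

Converting E to GPa, α to ×10⁻⁶/K, σ_y to MPa, then σ and n for each:
  alloy G: E = 10.07, α = 4.66, σ_y = 47.80 → σ = 11.3 MPa, n = 4.23
  alloy X: E = 407.8, α = 4.45, σ_y = 432.0 → σ = 437 MPa, n = 0.988
  alloy B: E = 186.4, α = 10.7, σ_y = 1634 → σ = 481 MPa, n = 3.40
  alloy Y: E = 402.2, α = 4.37, σ_y = 585.4 → σ = 424 MPa, n = 1.38
Alloy X has the lowest safety factor, n = 0.988.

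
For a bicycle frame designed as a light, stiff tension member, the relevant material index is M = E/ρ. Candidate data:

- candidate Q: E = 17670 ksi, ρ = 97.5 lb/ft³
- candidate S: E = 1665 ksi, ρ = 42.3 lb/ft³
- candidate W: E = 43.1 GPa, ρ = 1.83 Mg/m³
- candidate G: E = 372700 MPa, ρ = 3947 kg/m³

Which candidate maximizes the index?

After converting to SI:
  candidate Q: E = 121.8 GPa, ρ = 1562 kg/m³
  candidate S: E = 11.48 GPa, ρ = 677.6 kg/m³
  candidate W: E = 43.10 GPa, ρ = 1830 kg/m³
  candidate G: E = 372.7 GPa, ρ = 3947 kg/m³
  candidate G: M = 94.4 MN·m/kg
  candidate Q: M = 78.0 MN·m/kg
  candidate W: M = 23.6 MN·m/kg
  candidate S: M = 16.9 MN·m/kg
The maximum is for candidate G.

candidate G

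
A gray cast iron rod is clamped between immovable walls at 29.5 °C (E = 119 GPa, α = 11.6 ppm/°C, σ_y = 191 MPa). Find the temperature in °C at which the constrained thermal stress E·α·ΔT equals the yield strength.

168 °C

E·α·ΔT = 191.0 MPa ⇒ ΔT = 191.0 / (119.0×10³ × 11.6×10⁻⁶) = 138.4 K.
T = 29.5 + 138.4 = 167.9 °C.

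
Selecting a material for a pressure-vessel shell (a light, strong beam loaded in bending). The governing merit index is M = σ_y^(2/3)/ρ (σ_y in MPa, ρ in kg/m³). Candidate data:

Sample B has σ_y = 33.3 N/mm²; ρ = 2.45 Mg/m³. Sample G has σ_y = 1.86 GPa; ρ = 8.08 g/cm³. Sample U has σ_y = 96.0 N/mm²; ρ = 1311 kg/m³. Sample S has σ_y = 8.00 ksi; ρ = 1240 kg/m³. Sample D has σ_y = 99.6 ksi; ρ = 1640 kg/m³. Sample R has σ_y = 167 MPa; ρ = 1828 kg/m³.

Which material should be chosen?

Convert each candidate to consistent units, then evaluate M:
  sample B: σ_y = 33.30 MPa, ρ = 2450 kg/m³
  sample G: σ_y = 1860 MPa, ρ = 8080 kg/m³
  sample U: σ_y = 96.00 MPa, ρ = 1311 kg/m³
  sample S: σ_y = 55.16 MPa, ρ = 1240 kg/m³
  sample D: σ_y = 686.7 MPa, ρ = 1640 kg/m³
  sample R: σ_y = 167.0 MPa, ρ = 1828 kg/m³
  sample D: M = 47.5×10⁻³
  sample G: M = 18.7×10⁻³
  sample R: M = 16.6×10⁻³
  sample U: M = 16.0×10⁻³
  sample S: M = 11.7×10⁻³
  sample B: M = 4.22×10⁻³
Sample D ranks first.

sample D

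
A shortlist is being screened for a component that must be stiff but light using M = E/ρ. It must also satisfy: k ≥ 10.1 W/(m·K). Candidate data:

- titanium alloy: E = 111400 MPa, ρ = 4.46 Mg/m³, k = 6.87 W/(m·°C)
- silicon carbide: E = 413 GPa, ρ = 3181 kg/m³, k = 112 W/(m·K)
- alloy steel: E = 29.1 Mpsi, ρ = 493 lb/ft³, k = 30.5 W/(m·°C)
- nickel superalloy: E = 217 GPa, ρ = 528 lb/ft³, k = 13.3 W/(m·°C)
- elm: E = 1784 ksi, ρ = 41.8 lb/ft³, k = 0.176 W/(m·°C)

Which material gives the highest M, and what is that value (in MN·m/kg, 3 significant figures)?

Screen on constraints: k ≥ 10.1 W/(m·K). Survivors: silicon carbide, alloy steel, nickel superalloy.
After converting to SI:
  silicon carbide: E = 413.0 GPa, ρ = 3181 kg/m³
  alloy steel: E = 200.6 GPa, ρ = 7897 kg/m³
  nickel superalloy: E = 217.0 GPa, ρ = 8458 kg/m³
  silicon carbide: M = 130 MN·m/kg
  nickel superalloy: M = 25.7 MN·m/kg
  alloy steel: M = 25.4 MN·m/kg
The maximum is for silicon carbide.

silicon carbide, M = 130 MN·m/kg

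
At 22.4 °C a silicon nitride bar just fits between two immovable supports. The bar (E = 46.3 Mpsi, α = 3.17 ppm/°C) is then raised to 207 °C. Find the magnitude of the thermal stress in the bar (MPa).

187 MPa

E = 46.3 Mpsi = 319.2 GPa.
ΔT = 184.6 K. Constrained thermal stress σ = E·α·ΔT = 319.2×10³ MPa × 3.17×10⁻⁶ × 184.6 = 187 MPa (compressive).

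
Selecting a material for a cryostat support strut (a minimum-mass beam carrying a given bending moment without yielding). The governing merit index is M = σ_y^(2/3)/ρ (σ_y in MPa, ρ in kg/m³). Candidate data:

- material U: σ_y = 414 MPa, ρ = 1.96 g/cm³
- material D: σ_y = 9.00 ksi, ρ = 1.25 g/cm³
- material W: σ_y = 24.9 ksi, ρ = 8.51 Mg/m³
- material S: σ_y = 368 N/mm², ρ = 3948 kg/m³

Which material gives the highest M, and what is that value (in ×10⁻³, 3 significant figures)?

material U, M = 28.3×10⁻³

Convert each candidate to consistent units, then evaluate M:
  material U: σ_y = 414.0 MPa, ρ = 1960 kg/m³
  material D: σ_y = 62.05 MPa, ρ = 1250 kg/m³
  material W: σ_y = 171.7 MPa, ρ = 8510 kg/m³
  material S: σ_y = 368.0 MPa, ρ = 3948 kg/m³
  material U: M = 28.3×10⁻³
  material S: M = 13.0×10⁻³
  material D: M = 12.5×10⁻³
  material W: M = 3.63×10⁻³
Highest index: material U.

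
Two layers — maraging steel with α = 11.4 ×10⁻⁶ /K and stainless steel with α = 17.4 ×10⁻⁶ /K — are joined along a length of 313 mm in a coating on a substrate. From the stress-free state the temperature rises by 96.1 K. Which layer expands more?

stainless steel

α(maraging steel) = 11.4×10⁻⁶/K vs α(stainless steel) = 17.4×10⁻⁶/K.
Higher α expands more for the same ΔT: stainless steel.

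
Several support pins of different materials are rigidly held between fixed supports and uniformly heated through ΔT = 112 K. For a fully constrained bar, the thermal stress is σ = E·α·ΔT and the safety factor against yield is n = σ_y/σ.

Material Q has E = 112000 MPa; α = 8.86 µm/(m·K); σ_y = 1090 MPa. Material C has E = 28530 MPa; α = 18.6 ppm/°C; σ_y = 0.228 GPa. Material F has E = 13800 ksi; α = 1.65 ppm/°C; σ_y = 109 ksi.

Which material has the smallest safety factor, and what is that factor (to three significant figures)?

material C, n = 3.84

Per material, after unit conversion:
  material Q: E = 112.0, α = 8.86, σ_y = 1090 → σ = 111 MPa, n = 9.81
  material C: E = 28.53, α = 18.6, σ_y = 228.0 → σ = 59.4 MPa, n = 3.84
  material F: E = 95.15, α = 1.65, σ_y = 751.5 → σ = 17.6 MPa, n = 42.7
Smallest n: material C with n = 3.84.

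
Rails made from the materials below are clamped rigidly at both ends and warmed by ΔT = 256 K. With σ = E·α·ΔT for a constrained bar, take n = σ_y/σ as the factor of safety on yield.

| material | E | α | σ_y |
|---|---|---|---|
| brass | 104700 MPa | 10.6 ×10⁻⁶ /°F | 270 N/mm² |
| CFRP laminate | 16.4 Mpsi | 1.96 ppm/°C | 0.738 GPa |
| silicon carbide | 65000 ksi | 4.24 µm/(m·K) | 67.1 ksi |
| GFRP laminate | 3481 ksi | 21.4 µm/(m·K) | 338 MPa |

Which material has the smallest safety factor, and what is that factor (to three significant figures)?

Per material, after unit conversion:
  brass: E = 104.7, α = 19.1, σ_y = 270.0 → σ = 511 MPa, n = 0.528
  CFRP laminate: E = 113.1, α = 1.96, σ_y = 738.0 → σ = 56.7 MPa, n = 13.0
  silicon carbide: E = 448.2, α = 4.24, σ_y = 462.6 → σ = 486 MPa, n = 0.951
  GFRP laminate: E = 24.00, α = 21.4, σ_y = 338.0 → σ = 131 MPa, n = 2.57
The minimum is brass at n = 0.528.

brass, n = 0.528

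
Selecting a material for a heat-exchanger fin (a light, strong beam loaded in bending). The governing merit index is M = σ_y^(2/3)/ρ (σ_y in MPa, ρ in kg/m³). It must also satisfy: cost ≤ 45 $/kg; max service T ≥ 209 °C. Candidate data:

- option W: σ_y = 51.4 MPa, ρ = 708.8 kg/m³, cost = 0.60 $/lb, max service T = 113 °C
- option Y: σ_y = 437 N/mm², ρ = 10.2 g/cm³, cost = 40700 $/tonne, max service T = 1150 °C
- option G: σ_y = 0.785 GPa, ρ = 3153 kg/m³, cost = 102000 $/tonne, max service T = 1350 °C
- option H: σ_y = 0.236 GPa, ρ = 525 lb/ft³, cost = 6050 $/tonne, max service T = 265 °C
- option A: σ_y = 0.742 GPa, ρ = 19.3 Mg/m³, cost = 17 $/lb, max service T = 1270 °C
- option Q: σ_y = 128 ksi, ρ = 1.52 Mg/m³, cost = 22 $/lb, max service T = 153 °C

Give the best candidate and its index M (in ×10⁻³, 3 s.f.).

Screen on constraints: cost ≤ 45 $/kg; max service T ≥ 209 °C. Survivors: option Y, option H, option A.
In SI units:
  option Y: σ_y = 437.0 MPa, ρ = 10200 kg/m³
  option H: σ_y = 236.0 MPa, ρ = 8410 kg/m³
  option A: σ_y = 742.0 MPa, ρ = 19300 kg/m³
  option Y: M = 5.65×10⁻³
  option H: M = 4.54×10⁻³
  option A: M = 4.25×10⁻³
The maximum is for option Y.

option Y, M = 5.65×10⁻³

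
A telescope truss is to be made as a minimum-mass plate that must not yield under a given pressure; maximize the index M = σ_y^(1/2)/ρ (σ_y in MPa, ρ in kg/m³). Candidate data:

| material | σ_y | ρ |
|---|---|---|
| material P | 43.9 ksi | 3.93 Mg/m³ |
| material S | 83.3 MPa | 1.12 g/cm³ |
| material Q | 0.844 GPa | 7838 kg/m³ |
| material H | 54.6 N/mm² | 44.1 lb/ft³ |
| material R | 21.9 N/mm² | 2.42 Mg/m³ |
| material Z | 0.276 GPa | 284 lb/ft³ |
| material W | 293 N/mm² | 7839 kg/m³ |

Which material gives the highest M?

Convert each candidate to consistent units, then evaluate M:
  material P: σ_y = 302.7 MPa, ρ = 3930 kg/m³
  material S: σ_y = 83.30 MPa, ρ = 1120 kg/m³
  material Q: σ_y = 844.0 MPa, ρ = 7838 kg/m³
  material H: σ_y = 54.60 MPa, ρ = 706.4 kg/m³
  material R: σ_y = 21.90 MPa, ρ = 2420 kg/m³
  material Z: σ_y = 276.0 MPa, ρ = 4549 kg/m³
  material W: σ_y = 293.0 MPa, ρ = 7839 kg/m³
  material H: M = 10.5×10⁻³
  material S: M = 8.15×10⁻³
  material P: M = 4.43×10⁻³
  material Q: M = 3.71×10⁻³
  material Z: M = 3.65×10⁻³
  material W: M = 2.18×10⁻³
  material R: M = 1.93×10⁻³
Material H has the largest M.

material H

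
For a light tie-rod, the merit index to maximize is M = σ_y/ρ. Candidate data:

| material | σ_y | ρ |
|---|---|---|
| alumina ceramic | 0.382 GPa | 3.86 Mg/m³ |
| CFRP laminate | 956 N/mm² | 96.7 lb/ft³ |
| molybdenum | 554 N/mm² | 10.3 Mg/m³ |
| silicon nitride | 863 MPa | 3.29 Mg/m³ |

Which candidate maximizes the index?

CFRP laminate

Putting every candidate on a common basis:
  alumina ceramic: σ_y = 382.0 MPa, ρ = 3860 kg/m³
  CFRP laminate: σ_y = 956.0 MPa, ρ = 1549 kg/m³
  molybdenum: σ_y = 554.0 MPa, ρ = 10300 kg/m³
  silicon nitride: σ_y = 863.0 MPa, ρ = 3290 kg/m³
  CFRP laminate: M = 617 kN·m/kg
  silicon nitride: M = 262 kN·m/kg
  alumina ceramic: M = 99.0 kN·m/kg
  molybdenum: M = 53.8 kN·m/kg
CFRP laminate ranks first.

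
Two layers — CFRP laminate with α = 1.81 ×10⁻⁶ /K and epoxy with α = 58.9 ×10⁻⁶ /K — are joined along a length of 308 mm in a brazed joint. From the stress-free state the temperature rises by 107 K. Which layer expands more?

α(CFRP laminate) = 1.81×10⁻⁶/K vs α(epoxy) = 58.9×10⁻⁶/K.
Higher α expands more for the same ΔT: epoxy.

epoxy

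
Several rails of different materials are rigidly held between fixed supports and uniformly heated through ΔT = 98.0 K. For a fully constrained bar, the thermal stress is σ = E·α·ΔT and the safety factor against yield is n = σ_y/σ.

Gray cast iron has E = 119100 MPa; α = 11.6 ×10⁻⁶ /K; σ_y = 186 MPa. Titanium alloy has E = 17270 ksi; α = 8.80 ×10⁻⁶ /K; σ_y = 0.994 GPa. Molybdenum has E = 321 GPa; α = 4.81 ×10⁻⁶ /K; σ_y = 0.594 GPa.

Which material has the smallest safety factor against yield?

gray cast iron

Per material, after unit conversion:
  gray cast iron: E = 119.1, α = 11.6, σ_y = 186.0 → σ = 135 MPa, n = 1.37
  titanium alloy: E = 119.1, α = 8.80, σ_y = 994.0 → σ = 103 MPa, n = 9.68
  molybdenum: E = 321.0, α = 4.81, σ_y = 594.0 → σ = 151 MPa, n = 3.93
Smallest n: gray cast iron with n = 1.37.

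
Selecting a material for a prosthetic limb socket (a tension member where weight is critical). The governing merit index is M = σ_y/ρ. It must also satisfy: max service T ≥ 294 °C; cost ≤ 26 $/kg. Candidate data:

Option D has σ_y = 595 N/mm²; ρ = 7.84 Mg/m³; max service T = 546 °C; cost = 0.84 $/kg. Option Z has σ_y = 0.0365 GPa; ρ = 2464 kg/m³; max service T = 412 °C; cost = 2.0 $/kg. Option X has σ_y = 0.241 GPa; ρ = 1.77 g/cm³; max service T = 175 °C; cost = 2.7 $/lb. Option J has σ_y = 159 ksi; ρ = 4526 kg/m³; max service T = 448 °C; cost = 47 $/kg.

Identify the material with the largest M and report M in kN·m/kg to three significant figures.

Screen on constraints: max service T ≥ 294 °C; cost ≤ 26 $/kg. Survivors: option D, option Z.
Convert each candidate to consistent units, then evaluate M:
  option D: σ_y = 595.0 MPa, ρ = 7840 kg/m³
  option Z: σ_y = 36.50 MPa, ρ = 2464 kg/m³
  option D: M = 75.9 kN·m/kg
  option Z: M = 14.8 kN·m/kg
Highest index: option D.

option D, M = 75.9 kN·m/kg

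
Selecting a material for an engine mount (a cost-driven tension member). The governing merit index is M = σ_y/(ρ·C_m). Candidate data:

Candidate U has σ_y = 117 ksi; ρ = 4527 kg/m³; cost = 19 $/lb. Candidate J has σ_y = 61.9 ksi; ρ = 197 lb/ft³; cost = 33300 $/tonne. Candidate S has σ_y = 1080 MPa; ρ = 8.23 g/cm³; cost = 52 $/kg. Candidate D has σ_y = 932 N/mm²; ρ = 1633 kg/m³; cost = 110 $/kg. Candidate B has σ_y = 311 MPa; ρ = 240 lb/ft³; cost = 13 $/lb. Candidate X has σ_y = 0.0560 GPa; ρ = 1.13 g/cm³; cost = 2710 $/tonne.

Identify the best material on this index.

candidate X

Putting every candidate on a common basis:
  candidate U: σ_y = 806.7 MPa, ρ = 4527 kg/m³, cost = 41.89 $/kg
  candidate J: σ_y = 426.8 MPa, ρ = 3156 kg/m³, cost = 33.30 $/kg
  candidate S: σ_y = 1080 MPa, ρ = 8230 kg/m³, cost = 52.00 $/kg
  candidate D: σ_y = 932.0 MPa, ρ = 1633 kg/m³, cost = 110.0 $/kg
  candidate B: σ_y = 311.0 MPa, ρ = 3844 kg/m³, cost = 28.66 $/kg
  candidate X: σ_y = 56.00 MPa, ρ = 1130 kg/m³, cost = 2.710 $/kg
  candidate X: M = 18.3 kN·m per $
  candidate D: M = 5.19 kN·m per $
  candidate U: M = 4.25 kN·m per $
  candidate J: M = 4.06 kN·m per $
  candidate B: M = 2.82 kN·m per $
  candidate S: M = 2.52 kN·m per $
Candidate X has the largest M.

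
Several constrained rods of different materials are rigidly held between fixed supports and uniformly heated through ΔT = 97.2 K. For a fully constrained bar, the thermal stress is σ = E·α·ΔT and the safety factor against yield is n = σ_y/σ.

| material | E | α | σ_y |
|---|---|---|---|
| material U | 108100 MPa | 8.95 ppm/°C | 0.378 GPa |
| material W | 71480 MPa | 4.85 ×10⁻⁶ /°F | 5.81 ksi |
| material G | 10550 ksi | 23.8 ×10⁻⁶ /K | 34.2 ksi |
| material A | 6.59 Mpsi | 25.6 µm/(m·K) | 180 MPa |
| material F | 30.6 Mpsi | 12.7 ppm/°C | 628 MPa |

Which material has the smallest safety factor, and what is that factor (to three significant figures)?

Converting E to GPa, α to ×10⁻⁶/K, σ_y to MPa, then σ and n for each:
  material U: E = 108.1, α = 8.95, σ_y = 378.0 → σ = 94.0 MPa, n = 4.02
  material W: E = 71.48, α = 8.73, σ_y = 40.06 → σ = 60.7 MPa, n = 0.660
  material G: E = 72.74, α = 23.8, σ_y = 235.8 → σ = 168 MPa, n = 1.40
  material A: E = 45.44, α = 25.6, σ_y = 180.0 → σ = 113 MPa, n = 1.59
  material F: E = 211.0, α = 12.7, σ_y = 628.0 → σ = 260 MPa, n = 2.41
Smallest n: material W with n = 0.660.

material W, n = 0.660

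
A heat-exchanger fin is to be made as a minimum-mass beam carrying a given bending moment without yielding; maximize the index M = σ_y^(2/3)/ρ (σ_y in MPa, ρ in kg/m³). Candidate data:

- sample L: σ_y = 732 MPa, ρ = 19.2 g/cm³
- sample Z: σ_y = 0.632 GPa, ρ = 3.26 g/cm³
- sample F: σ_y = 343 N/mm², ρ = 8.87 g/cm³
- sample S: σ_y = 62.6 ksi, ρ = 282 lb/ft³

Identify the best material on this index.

sample Z

Putting every candidate on a common basis:
  sample L: σ_y = 732.0 MPa, ρ = 19200 kg/m³
  sample Z: σ_y = 632.0 MPa, ρ = 3260 kg/m³
  sample F: σ_y = 343.0 MPa, ρ = 8870 kg/m³
  sample S: σ_y = 431.6 MPa, ρ = 4517 kg/m³
  sample Z: M = 22.6×10⁻³
  sample S: M = 12.6×10⁻³
  sample F: M = 5.52×10⁻³
  sample L: M = 4.23×10⁻³
The maximum is for sample Z.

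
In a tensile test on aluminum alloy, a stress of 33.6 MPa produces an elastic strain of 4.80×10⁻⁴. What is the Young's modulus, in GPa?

E = σ/ε = 33.6 MPa / 4.80×10⁻⁴ = 70000 MPa = 70.0 GPa.

70.0 GPa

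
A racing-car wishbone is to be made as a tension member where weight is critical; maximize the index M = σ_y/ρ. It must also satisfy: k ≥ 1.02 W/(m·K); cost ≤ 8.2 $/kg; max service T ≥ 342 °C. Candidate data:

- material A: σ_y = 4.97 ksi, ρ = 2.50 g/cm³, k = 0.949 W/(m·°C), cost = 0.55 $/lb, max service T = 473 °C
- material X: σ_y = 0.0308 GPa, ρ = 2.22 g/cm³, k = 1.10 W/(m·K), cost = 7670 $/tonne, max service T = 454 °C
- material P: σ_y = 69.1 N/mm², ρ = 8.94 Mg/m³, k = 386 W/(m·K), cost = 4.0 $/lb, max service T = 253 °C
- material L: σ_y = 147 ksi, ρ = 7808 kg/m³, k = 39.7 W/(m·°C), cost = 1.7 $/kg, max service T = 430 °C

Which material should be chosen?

Screen on constraints: k ≥ 1.02 W/(m·K); cost ≤ 8.2 $/kg; max service T ≥ 342 °C. Survivors: material X, material L.
Putting every candidate on a common basis:
  material X: σ_y = 30.80 MPa, ρ = 2220 kg/m³
  material L: σ_y = 1014 MPa, ρ = 7808 kg/m³
  material L: M = 130 kN·m/kg
  material X: M = 13.9 kN·m/kg
Material L ranks first.

material L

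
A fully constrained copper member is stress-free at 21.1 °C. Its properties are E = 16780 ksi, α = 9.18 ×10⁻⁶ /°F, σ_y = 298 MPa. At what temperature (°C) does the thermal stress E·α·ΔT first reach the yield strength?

E = 16780 ksi = 115.7 GPa.
α = 9.18×10⁻⁶/°F × 9/5 = 16.5×10⁻⁶/K.
E·α·ΔT = 298.0 MPa ⇒ ΔT = 298.0 / (115.7×10³ × 16.5×10⁻⁶) = 155.9 K.
T = 21.1 + 155.9 = 177.0 °C.

177 °C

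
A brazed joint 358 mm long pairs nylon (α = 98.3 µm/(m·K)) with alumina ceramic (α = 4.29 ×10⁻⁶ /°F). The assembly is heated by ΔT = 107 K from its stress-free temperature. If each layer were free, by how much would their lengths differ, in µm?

alumina ceramic: α = 4.29×10⁻⁶/°F × 9/5 = 7.72×10⁻⁶/K.
Δα = |98.3 − 7.72|×10⁻⁶/K = 90.6×10⁻⁶/K.
ΔL_mismatch = Δα·L·ΔT = 90.6×10⁻⁶ × 358.0 mm × 107.0 K = 3470 µm.

3470 µm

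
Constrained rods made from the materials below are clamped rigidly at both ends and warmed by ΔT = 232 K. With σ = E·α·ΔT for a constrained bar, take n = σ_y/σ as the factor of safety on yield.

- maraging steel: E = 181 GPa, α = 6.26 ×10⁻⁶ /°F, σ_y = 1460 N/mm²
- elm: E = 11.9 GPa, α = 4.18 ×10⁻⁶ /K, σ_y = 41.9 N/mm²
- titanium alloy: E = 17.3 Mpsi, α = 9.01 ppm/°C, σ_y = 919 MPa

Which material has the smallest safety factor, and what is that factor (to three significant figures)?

maraging steel, n = 3.09

In consistent units (E in GPa, α in ×10⁻⁶/K, σ_y in MPa):
  maraging steel: E = 181.0, α = 11.3, σ_y = 1460 → σ = 473 MPa, n = 3.09
  elm: E = 11.90, α = 4.18, σ_y = 41.90 → σ = 11.5 MPa, n = 3.63
  titanium alloy: E = 119.3, α = 9.01, σ_y = 919.0 → σ = 249 MPa, n = 3.69
Smallest n: maraging steel with n = 3.09.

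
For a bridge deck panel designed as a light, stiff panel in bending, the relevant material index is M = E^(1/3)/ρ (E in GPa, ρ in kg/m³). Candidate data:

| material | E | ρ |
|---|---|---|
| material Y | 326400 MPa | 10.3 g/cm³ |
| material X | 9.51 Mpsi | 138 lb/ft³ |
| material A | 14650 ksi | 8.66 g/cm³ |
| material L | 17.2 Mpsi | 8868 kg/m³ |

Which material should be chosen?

Putting every candidate on a common basis:
  material Y: E = 326.4 GPa, ρ = 10300 kg/m³
  material X: E = 65.57 GPa, ρ = 2211 kg/m³
  material A: E = 101.0 GPa, ρ = 8660 kg/m³
  material L: E = 118.6 GPa, ρ = 8868 kg/m³
  material X: M = 1.82×10⁻³
  material Y: M = 0.668×10⁻³
  material L: M = 0.554×10⁻³
  material A: M = 0.538×10⁻³
Material X ranks first.

material X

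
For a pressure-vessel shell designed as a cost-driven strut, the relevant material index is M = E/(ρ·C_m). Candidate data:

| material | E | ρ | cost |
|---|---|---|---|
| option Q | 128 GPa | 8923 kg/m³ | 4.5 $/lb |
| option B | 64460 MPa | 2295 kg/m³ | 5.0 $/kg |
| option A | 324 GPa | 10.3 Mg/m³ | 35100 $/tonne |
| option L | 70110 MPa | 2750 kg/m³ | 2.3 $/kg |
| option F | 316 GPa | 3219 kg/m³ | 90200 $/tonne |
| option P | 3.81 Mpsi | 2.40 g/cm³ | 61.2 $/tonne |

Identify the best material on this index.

After converting to SI:
  option Q: E = 128.0 GPa, ρ = 8923 kg/m³, cost = 9.921 $/kg
  option B: E = 64.46 GPa, ρ = 2295 kg/m³, cost = 5.000 $/kg
  option A: E = 324.0 GPa, ρ = 10300 kg/m³, cost = 35.10 $/kg
  option L: E = 70.11 GPa, ρ = 2750 kg/m³, cost = 2.300 $/kg
  option F: E = 316.0 GPa, ρ = 3219 kg/m³, cost = 90.20 $/kg
  option P: E = 26.27 GPa, ρ = 2400 kg/m³, cost = 0.06120 $/kg
  option P: M = 179 MN·m per $
  option L: M = 11.1 MN·m per $
  option B: M = 5.62 MN·m per $
  option Q: M = 1.45 MN·m per $
  option F: M = 1.09 MN·m per $
  option A: M = 0.896 MN·m per $
Option P has the largest M.

option P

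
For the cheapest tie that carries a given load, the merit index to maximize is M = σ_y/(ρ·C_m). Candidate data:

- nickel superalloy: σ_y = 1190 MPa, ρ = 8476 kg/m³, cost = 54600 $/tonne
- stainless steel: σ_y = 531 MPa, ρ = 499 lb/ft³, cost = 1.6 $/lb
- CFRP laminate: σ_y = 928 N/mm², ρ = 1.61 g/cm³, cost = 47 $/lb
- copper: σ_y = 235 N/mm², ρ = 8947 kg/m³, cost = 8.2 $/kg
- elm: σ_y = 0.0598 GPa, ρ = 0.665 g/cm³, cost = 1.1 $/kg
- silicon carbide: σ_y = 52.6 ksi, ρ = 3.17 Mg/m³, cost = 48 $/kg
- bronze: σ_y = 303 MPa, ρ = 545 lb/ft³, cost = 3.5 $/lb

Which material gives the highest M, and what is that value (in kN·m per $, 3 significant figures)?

elm, M = 81.7 kN·m per $

In SI units:
  nickel superalloy: σ_y = 1190 MPa, ρ = 8476 kg/m³, cost = 54.60 $/kg
  stainless steel: σ_y = 531.0 MPa, ρ = 7993 kg/m³, cost = 3.527 $/kg
  CFRP laminate: σ_y = 928.0 MPa, ρ = 1610 kg/m³, cost = 103.6 $/kg
  copper: σ_y = 235.0 MPa, ρ = 8947 kg/m³, cost = 8.200 $/kg
  elm: σ_y = 59.80 MPa, ρ = 665.0 kg/m³, cost = 1.100 $/kg
  silicon carbide: σ_y = 362.7 MPa, ρ = 3170 kg/m³, cost = 48.00 $/kg
  bronze: σ_y = 303.0 MPa, ρ = 8730 kg/m³, cost = 7.716 $/kg
  elm: M = 81.7 kN·m per $
  stainless steel: M = 18.8 kN·m per $
  CFRP laminate: M = 5.56 kN·m per $
  bronze: M = 4.50 kN·m per $
  copper: M = 3.20 kN·m per $
  nickel superalloy: M = 2.57 kN·m per $
  silicon carbide: M = 2.38 kN·m per $
Highest index: elm.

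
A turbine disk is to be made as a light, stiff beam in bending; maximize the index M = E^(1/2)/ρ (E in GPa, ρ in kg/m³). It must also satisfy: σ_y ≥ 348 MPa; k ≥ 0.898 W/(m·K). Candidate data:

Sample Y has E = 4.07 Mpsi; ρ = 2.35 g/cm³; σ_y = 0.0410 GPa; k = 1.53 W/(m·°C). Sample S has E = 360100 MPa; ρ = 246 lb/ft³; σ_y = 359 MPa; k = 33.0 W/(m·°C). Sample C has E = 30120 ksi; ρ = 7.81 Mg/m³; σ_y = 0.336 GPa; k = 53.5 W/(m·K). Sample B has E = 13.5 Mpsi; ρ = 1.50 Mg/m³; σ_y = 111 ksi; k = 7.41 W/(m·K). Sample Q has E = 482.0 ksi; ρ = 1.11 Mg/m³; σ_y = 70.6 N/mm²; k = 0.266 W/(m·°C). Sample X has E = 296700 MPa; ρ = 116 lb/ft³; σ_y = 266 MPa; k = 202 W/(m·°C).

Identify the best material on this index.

Screen on constraints: σ_y ≥ 348 MPa; k ≥ 0.898 W/(m·K). Survivors: sample S, sample B.
After converting to SI:
  sample S: E = 360.1 GPa, ρ = 3941 kg/m³
  sample B: E = 93.08 GPa, ρ = 1500 kg/m³
  sample B: M = 6.43×10⁻³
  sample S: M = 4.82×10⁻³
The maximum is for sample B.

sample B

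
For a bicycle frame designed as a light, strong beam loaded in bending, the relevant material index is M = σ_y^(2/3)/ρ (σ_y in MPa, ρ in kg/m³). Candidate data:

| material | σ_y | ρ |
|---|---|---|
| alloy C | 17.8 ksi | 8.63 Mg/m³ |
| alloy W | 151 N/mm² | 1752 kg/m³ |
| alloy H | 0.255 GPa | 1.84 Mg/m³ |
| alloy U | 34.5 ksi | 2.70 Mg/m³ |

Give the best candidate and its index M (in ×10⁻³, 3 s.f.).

alloy H, M = 21.9×10⁻³

After converting to SI:
  alloy C: σ_y = 122.7 MPa, ρ = 8630 kg/m³
  alloy W: σ_y = 151.0 MPa, ρ = 1752 kg/m³
  alloy H: σ_y = 255.0 MPa, ρ = 1840 kg/m³
  alloy U: σ_y = 237.9 MPa, ρ = 2700 kg/m³
  alloy H: M = 21.9×10⁻³
  alloy W: M = 16.2×10⁻³
  alloy U: M = 14.2×10⁻³
  alloy C: M = 2.86×10⁻³
Alloy H ranks first.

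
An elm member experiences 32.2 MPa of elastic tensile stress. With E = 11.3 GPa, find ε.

ε = σ/E = 32.2 / 11300 = 2.85×10⁻³.

2.85×10⁻³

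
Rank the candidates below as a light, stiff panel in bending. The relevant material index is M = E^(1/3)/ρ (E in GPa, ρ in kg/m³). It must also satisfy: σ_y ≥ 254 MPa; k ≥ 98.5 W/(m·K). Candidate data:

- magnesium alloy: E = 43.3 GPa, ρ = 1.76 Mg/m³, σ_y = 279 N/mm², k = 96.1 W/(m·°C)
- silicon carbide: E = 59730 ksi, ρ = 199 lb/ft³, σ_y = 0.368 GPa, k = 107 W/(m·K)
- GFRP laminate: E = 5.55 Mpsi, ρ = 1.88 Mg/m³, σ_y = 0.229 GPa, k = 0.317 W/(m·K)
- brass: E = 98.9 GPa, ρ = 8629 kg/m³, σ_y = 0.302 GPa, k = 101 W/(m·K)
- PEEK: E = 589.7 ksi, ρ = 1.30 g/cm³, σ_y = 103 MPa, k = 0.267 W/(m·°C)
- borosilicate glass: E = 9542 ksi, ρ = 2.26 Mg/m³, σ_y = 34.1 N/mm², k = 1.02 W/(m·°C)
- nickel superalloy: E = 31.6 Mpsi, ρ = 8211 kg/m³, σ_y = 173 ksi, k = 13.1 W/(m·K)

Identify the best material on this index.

Screen on constraints: σ_y ≥ 254 MPa; k ≥ 98.5 W/(m·K). Survivors: silicon carbide, brass.
In SI units:
  silicon carbide: E = 411.8 GPa, ρ = 3188 kg/m³
  brass: E = 98.90 GPa, ρ = 8629 kg/m³
  silicon carbide: M = 2.33×10⁻³
  brass: M = 0.536×10⁻³
Highest index: silicon carbide.

silicon carbide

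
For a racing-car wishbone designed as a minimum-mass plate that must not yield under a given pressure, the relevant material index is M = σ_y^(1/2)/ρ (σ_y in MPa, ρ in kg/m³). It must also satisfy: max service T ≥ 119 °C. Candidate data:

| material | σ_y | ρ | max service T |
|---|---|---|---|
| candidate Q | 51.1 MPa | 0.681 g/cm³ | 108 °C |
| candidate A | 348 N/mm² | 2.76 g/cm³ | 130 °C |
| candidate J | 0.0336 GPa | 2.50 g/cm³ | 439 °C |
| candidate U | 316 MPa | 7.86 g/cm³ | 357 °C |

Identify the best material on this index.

candidate A

Screen on constraints: max service T ≥ 119 °C. Survivors: candidate A, candidate J, candidate U.
Putting every candidate on a common basis:
  candidate A: σ_y = 348.0 MPa, ρ = 2760 kg/m³
  candidate J: σ_y = 33.60 MPa, ρ = 2500 kg/m³
  candidate U: σ_y = 316.0 MPa, ρ = 7860 kg/m³
  candidate A: M = 6.76×10⁻³
  candidate J: M = 2.32×10⁻³
  candidate U: M = 2.26×10⁻³
Highest index: candidate A.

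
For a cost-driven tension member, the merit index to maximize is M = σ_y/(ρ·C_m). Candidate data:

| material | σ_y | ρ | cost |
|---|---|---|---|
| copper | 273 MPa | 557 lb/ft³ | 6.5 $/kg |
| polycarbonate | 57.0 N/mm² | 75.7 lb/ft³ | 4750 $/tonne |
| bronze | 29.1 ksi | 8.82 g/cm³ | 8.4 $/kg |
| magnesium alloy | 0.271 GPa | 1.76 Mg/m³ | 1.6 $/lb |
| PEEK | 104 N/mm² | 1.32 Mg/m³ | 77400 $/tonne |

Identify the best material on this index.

After converting to SI:
  copper: σ_y = 273.0 MPa, ρ = 8922 kg/m³, cost = 6.500 $/kg
  polycarbonate: σ_y = 57.00 MPa, ρ = 1213 kg/m³, cost = 4.750 $/kg
  bronze: σ_y = 200.6 MPa, ρ = 8820 kg/m³, cost = 8.400 $/kg
  magnesium alloy: σ_y = 271.0 MPa, ρ = 1760 kg/m³, cost = 3.527 $/kg
  PEEK: σ_y = 104.0 MPa, ρ = 1320 kg/m³, cost = 77.40 $/kg
  magnesium alloy: M = 43.7 kN·m per $
  polycarbonate: M = 9.90 kN·m per $
  copper: M = 4.71 kN·m per $
  bronze: M = 2.71 kN·m per $
  PEEK: M = 1.02 kN·m per $
Highest index: magnesium alloy.

magnesium alloy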